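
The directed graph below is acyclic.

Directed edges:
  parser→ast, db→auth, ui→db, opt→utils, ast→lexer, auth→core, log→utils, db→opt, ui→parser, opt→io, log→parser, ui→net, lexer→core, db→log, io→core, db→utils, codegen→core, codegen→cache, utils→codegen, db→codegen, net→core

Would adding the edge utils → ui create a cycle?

Adding utils→ui creates a cycle iff ui can already reach utils.
Path from ui: ui → db → utils.
So ui → … → utils → ui is a cycle.

Yes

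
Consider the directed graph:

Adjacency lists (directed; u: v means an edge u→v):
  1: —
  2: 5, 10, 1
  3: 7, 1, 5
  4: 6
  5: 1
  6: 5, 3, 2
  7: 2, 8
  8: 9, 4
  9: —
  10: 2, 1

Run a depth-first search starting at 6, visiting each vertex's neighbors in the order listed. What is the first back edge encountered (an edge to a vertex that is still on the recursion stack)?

10→2

DFS from 6 (visiting each vertex's neighbors in the order listed); mark gray on enter, black on exit:
6 gray
  5 gray
    1 gray
    1 black
  5 black
  3 gray
    7 gray
      2 gray
        2→5: 5 black — skip
        10 gray
          10→2: 2 is gray → back edge
First back edge: 10 → 2.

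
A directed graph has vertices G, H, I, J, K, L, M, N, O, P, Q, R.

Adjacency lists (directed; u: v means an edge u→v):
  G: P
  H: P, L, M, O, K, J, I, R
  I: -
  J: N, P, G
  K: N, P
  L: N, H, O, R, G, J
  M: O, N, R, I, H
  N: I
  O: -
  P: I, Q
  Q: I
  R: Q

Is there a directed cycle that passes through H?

H is on a cycle iff H can reach itself via ≥1 edge.
H → L → H — yes.

Yes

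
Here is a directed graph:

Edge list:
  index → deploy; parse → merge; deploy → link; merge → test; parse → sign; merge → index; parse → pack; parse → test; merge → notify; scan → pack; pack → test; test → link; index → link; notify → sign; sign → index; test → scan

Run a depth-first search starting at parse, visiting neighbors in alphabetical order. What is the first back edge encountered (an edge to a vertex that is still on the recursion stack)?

DFS from parse (visiting neighbors in alphabetical order); mark gray on enter, black on exit:
parse gray
  merge gray
    index gray
      deploy gray
        link gray
        link black
      deploy black
      index→link: link black — skip
    index black
    notify gray
      sign gray
        sign→index: index black — skip
      sign black
    notify black
    test gray
      test→link: link black — skip
      scan gray
        pack gray
          pack→test: test is gray → back edge
First back edge: pack → test.

pack→test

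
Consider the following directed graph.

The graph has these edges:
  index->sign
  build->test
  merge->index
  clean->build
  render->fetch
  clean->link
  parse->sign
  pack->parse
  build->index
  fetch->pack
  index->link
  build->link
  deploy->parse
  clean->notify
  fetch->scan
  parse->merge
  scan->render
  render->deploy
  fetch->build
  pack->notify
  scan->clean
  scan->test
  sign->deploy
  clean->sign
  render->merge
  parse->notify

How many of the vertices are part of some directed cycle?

8

A vertex is on a directed cycle iff it belongs to a strongly connected component of size ≥ 2 (or has a self-loop).
The vertices on cycles are {scan, sign, fetch, index, merge, parse, deploy, render} — 8 in total.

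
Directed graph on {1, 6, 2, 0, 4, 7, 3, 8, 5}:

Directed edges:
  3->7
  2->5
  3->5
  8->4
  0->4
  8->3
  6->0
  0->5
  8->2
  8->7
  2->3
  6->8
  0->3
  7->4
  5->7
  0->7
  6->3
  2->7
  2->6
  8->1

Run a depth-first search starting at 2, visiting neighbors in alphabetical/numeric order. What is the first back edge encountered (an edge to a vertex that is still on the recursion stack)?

DFS from 2 (visiting neighbors in alphabetical/numeric order); mark gray on enter, black on exit:
2 gray
  3 gray
    5 gray
      7 gray
        4 gray
        4 black
      7 black
    5 black
    3→7: 7 black — skip
  3 black
  2→5: 5 black — skip
  6 gray
    0 gray
      0→3: 3 black — skip
      0→4: 4 black — skip
      0→5: 5 black — skip
      0→7: 7 black — skip
    0 black
    6→3: 3 black — skip
    8 gray
      1 gray
      1 black
      8→2: 2 is gray → back edge
First back edge: 8 → 2.

8->2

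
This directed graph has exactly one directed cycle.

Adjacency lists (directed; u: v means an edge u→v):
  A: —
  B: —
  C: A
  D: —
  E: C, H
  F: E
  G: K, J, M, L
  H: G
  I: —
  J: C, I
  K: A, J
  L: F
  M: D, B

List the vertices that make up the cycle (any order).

E, F, G, H, L

DFS with gray/black marking from G:
G gray
  K gray
    A gray
    A black
    J gray
      C gray
        C→A: A black — skip
      C black
      I gray
      I black
    J black
  K black
  G→J: J black — skip
  M gray
    D gray
    D black
    B gray
    B black
  M black
  L gray
    F gray
      E gray
        E→C: C black — skip
        H gray
          H→G: G is gray → back edge
Back edge closes the cycle G → L → F → E → H → G; its vertices are {E, F, G, H, L}.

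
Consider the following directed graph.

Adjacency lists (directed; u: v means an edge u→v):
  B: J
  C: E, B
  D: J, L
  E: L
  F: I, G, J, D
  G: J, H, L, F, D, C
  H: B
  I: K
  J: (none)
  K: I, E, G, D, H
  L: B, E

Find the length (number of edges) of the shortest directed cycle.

2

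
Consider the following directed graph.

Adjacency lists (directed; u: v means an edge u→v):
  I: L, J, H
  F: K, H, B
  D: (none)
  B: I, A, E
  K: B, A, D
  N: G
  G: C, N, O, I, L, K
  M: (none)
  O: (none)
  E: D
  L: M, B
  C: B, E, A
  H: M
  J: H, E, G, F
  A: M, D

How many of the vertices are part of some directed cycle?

9

A vertex is on a directed cycle iff it belongs to a strongly connected component of size ≥ 2 (or has a self-loop).
The vertices on cycles are {B, C, F, G, I, J, K, L, N} — 9 in total.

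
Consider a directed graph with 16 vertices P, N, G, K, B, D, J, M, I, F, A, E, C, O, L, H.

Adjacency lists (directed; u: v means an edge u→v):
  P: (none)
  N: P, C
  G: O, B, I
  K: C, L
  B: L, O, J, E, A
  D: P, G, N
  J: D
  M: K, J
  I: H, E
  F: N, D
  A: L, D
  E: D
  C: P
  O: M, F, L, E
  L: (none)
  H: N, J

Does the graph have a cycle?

Yes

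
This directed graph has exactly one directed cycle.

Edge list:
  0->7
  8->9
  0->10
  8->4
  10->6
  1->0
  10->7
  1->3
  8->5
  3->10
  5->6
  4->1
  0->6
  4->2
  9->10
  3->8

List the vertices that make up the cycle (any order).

1, 3, 4, 8

DFS with gray/black marking from 8:
8 gray
  4 gray
    1 gray
      0 gray
        10 gray
          6 gray
          6 black
          7 gray
          7 black
        10 black
        0→6: 6 black — skip
        0→7: 7 black — skip
      0 black
      3 gray
        3→8: 8 is gray → back edge
Back edge closes the cycle 8 → 4 → 1 → 3 → 8; its vertices are {1, 3, 4, 8}.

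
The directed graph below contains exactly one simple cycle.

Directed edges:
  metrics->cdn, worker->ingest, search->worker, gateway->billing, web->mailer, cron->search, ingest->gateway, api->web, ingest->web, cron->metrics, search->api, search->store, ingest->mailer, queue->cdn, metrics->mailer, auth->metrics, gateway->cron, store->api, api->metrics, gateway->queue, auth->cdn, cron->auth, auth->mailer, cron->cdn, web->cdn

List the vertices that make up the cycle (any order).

DFS with gray/black marking from ingest:
ingest gray
  mailer gray
  mailer black
  web gray
    cdn gray
    cdn black
    web→mailer: mailer black — skip
  web black
  gateway gray
    queue gray
      queue→cdn: cdn black — skip
    queue black
    cron gray
      auth gray
        auth→cdn: cdn black — skip
        metrics gray
          metrics→mailer: mailer black — skip
          metrics→cdn: cdn black — skip
        metrics black
        auth→mailer: mailer black — skip
      auth black
      search gray
        store gray
          api gray
            api→metrics: metrics black — skip
            api→web: web black — skip
          api black
        store black
        worker gray
          worker→ingest: ingest is gray → back edge
Back edge closes the cycle ingest → gateway → cron → search → worker → ingest; its vertices are {cron, ingest, search, worker, gateway}.

cron, ingest, search, worker, gateway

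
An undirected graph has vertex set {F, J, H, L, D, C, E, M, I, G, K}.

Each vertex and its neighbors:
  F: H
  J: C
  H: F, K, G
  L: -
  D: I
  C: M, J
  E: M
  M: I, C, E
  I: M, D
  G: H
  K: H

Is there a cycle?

DFS, tracking each vertex's parent; an edge to a visited non-parent vertex closes a cycle.
Start from C:
visit C (parent –)
  visit M (parent C)
    visit I (parent M)
      I–M: parent, skip
      visit D (parent I)
        D–I: parent, skip
    M–C: parent, skip
    visit E (parent M)
      E–M: parent, skip
  visit J (parent C)
    J–C: parent, skip
visit F (parent –)
  visit H (parent F)
    H–F: parent, skip
    visit K (parent H)
      K–H: parent, skip
    visit G (parent H)
      G–H: parent, skip
visit L (parent –)
No non-parent visited neighbor found — the graph is a forest.

No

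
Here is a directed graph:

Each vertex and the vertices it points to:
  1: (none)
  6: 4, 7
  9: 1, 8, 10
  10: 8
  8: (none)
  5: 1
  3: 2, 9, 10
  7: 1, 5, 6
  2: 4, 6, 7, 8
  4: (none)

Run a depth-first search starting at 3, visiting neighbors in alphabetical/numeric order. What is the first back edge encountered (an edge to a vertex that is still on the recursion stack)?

7->6

DFS from 3 (visiting neighbors in alphabetical/numeric order); mark gray on enter, black on exit:
3 gray
  2 gray
    4 gray
    4 black
    6 gray
      6→4: 4 black — skip
      7 gray
        1 gray
        1 black
        5 gray
          5→1: 1 black — skip
        5 black
        7→6: 6 is gray → back edge
First back edge: 7 → 6.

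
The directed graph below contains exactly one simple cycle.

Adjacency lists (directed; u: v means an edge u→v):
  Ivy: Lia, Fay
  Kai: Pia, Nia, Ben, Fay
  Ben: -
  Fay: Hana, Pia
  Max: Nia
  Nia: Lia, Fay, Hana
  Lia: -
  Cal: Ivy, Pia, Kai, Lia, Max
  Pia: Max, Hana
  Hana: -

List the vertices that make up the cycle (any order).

Fay, Max, Nia, Pia

DFS with gray/black marking from Max:
Max gray
  Nia gray
    Lia gray
    Lia black
    Fay gray
      Hana gray
      Hana black
      Pia gray
        Pia→Max: Max is gray → back edge
Back edge closes the cycle Max → Nia → Fay → Pia → Max; its vertices are {Fay, Max, Nia, Pia}.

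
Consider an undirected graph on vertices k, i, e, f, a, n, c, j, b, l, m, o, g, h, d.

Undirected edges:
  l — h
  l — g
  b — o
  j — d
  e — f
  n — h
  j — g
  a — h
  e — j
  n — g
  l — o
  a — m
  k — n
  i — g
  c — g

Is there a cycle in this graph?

Yes

DFS, tracking each vertex's parent; an edge to a visited non-parent vertex closes a cycle.
Start from a:
visit a (parent –)
  visit h (parent a)
    visit n (parent h)
      visit k (parent n)
        k–n: parent, skip
      visit g (parent n)
        visit c (parent g)
          c–g: parent, skip
        visit i (parent g)
          i–g: parent, skip
        visit j (parent g)
          visit d (parent j)
            d–j: parent, skip
          j–g: parent, skip
          visit e (parent j)
            e–j: parent, skip
            visit f (parent e)
              f–e: parent, skip
        visit l (parent g)
          l–h: h visited and ≠ parent → cycle
Cycle: h – n – g – l – h.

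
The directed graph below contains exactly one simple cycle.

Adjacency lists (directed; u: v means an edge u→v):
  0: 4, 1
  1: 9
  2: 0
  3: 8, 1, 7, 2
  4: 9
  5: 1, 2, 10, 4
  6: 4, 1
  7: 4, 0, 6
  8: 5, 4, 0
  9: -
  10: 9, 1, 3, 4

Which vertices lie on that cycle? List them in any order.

DFS with gray/black marking from 3:
3 gray
  8 gray
    5 gray
      1 gray
        9 gray
        9 black
      1 black
      2 gray
        0 gray
          4 gray
            4→9: 9 black — skip
          4 black
          0→1: 1 black — skip
        0 black
      2 black
      10 gray
        10→9: 9 black — skip
        10→1: 1 black — skip
        10→3: 3 is gray → back edge
Back edge closes the cycle 3 → 8 → 5 → 10 → 3; its vertices are {3, 5, 8, 10}.

3, 5, 8, 10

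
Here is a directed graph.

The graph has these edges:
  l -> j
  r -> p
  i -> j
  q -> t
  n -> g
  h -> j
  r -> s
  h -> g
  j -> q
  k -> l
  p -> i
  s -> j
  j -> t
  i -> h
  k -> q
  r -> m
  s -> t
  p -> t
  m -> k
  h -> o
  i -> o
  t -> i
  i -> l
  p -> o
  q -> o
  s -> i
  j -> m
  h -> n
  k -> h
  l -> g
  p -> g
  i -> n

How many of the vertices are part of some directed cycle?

A vertex is on a directed cycle iff it belongs to a strongly connected component of size ≥ 2 (or has a self-loop).
The vertices on cycles are {h, i, j, k, l, m, q, t} — 8 in total.

8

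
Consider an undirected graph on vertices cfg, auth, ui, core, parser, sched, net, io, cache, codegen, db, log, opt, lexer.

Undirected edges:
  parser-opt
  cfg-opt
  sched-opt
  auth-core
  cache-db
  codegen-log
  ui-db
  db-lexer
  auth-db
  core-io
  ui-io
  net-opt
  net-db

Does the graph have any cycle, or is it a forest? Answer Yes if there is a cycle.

Yes

DFS, tracking each vertex's parent; an edge to a visited non-parent vertex closes a cycle.
Start from log:
visit log (parent –)
  visit codegen (parent log)
    codegen–log: parent, skip
visit cfg (parent –)
  visit opt (parent cfg)
    opt–cfg: parent, skip
    visit sched (parent opt)
      sched–opt: parent, skip
    visit net (parent opt)
      visit db (parent net)
        db–net: parent, skip
        visit lexer (parent db)
          lexer–db: parent, skip
        visit cache (parent db)
          cache–db: parent, skip
        visit ui (parent db)
          visit io (parent ui)
            io–ui: parent, skip
            visit core (parent io)
              visit auth (parent core)
                auth–core: parent, skip
                auth–db: db visited and ≠ parent → cycle
Cycle: db – ui – io – core – auth – db.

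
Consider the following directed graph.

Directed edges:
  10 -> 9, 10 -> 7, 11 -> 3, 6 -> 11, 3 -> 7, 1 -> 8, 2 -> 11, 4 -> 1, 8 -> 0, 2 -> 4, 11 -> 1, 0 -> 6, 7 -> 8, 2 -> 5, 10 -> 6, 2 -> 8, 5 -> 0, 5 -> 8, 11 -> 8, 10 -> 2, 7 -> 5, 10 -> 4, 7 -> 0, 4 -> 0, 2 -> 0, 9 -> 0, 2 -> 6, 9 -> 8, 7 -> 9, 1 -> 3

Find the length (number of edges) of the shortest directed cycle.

For each vertex v, BFS finds the shortest path from v back to v.
The shortest such closed walk is 6 → 11 → 8 → 0 → 6, length 4.

4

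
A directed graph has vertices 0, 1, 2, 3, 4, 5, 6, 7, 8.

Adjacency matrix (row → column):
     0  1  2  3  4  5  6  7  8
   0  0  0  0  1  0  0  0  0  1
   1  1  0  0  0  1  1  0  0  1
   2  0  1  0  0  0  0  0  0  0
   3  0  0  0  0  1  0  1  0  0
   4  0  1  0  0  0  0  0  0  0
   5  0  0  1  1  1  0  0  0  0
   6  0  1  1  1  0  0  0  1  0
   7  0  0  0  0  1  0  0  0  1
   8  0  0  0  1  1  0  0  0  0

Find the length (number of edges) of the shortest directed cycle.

2

For each vertex v, BFS finds the shortest path from v back to v.
The shortest such closed walk is 6 → 3 → 6, length 2.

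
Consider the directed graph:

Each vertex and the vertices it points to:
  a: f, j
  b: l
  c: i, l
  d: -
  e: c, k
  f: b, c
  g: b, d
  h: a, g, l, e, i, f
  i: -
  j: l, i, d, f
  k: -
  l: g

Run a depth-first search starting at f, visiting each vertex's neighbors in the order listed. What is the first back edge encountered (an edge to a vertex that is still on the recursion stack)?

g->b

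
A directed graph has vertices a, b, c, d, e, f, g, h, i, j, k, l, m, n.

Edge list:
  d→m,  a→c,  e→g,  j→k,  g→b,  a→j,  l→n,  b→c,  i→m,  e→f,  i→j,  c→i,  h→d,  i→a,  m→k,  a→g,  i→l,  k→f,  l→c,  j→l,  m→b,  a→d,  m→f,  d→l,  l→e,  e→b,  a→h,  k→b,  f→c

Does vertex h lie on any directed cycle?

Yes

h is on a cycle iff h can reach itself via ≥1 edge.
h → d → l → c → i → a → h — yes.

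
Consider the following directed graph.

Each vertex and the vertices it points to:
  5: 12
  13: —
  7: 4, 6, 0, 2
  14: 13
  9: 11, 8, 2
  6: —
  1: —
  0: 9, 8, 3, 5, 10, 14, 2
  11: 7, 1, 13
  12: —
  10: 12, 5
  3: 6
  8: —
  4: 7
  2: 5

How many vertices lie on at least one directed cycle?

5

A vertex is on a directed cycle iff it belongs to a strongly connected component of size ≥ 2 (or has a self-loop).
The vertices on cycles are {0, 4, 7, 9, 11} — 5 in total.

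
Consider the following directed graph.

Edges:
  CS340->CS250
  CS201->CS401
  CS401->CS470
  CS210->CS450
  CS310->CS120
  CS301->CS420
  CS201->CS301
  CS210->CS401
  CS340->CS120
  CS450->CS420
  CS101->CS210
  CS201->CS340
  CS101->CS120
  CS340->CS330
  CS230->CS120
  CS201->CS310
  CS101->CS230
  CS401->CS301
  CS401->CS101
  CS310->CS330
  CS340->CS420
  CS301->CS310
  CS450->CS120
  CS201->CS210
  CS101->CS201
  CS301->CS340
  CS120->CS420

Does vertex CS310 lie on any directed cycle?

No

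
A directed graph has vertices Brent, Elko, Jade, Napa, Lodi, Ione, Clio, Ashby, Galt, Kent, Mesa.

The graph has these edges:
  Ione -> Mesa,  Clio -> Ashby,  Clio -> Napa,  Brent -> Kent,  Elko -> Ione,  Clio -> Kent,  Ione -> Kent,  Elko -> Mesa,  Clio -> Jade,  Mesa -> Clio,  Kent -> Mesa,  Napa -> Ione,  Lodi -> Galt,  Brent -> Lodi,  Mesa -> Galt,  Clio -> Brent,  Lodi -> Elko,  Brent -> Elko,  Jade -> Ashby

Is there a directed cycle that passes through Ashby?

Ashby lies on a cycle iff there is a path from Ashby back to itself.
Exploring from Ashby, it never reaches itself; equivalently, its strongly connected component is a singleton.

No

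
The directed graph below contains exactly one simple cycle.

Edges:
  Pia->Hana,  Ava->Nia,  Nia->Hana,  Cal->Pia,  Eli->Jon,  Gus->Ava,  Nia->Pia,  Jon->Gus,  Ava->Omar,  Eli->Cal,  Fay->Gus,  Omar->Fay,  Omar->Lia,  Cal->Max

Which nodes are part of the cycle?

Ava, Fay, Gus, Omar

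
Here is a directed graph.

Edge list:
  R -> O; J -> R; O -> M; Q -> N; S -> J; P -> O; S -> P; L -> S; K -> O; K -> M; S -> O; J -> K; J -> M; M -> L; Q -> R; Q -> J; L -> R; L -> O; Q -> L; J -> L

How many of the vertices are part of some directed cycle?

A vertex is on a directed cycle iff it belongs to a strongly connected component of size ≥ 2 (or has a self-loop).
The vertices on cycles are {J, K, L, M, O, P, R, S} — 8 in total.

8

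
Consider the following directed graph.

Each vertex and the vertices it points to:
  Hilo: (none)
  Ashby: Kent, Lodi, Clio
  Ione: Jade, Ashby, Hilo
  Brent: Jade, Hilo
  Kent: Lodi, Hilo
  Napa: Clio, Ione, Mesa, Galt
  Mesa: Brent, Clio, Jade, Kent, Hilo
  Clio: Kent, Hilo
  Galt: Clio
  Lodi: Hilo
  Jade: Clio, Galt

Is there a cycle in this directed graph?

No

DFS with white/gray/black marking, starting from Mesa:
Mesa gray
  Brent gray
    Jade gray
      Clio gray
        Kent gray
          Lodi gray
            Hilo gray
            Hilo black
          Lodi black
          Kent→Hilo: Hilo black — skip
        Kent black
        Clio→Hilo: Hilo black — skip
      Clio black
      Galt gray
        Galt→Clio: Clio black — skip
      Galt black
    Jade black
    Brent→Hilo: Hilo black — skip
  Brent black
  Mesa→Clio: Clio black — skip
  Mesa→Jade: Jade black — skip
  Mesa→Kent: Kent black — skip
  Mesa→Hilo: Hilo black — skip
Mesa black
Ashby gray
  Ashby→Kent: Kent black — skip
  Ashby→Lodi: Lodi black — skip
  Ashby→Clio: Clio black — skip
Ashby black
Ione gray
  Ione→Jade: Jade black — skip
  Ione→Ashby: Ashby black — skip
  Ione→Hilo: Hilo black — skip
Ione black
Napa gray
  Napa→Clio: Clio black — skip
  Napa→Ione: Ione black — skip
  Napa→Mesa: Mesa black — skip
  Napa→Galt: Galt black — skip
Napa black
Every edge goes to a white or black vertex — no back edge, so the graph is acyclic.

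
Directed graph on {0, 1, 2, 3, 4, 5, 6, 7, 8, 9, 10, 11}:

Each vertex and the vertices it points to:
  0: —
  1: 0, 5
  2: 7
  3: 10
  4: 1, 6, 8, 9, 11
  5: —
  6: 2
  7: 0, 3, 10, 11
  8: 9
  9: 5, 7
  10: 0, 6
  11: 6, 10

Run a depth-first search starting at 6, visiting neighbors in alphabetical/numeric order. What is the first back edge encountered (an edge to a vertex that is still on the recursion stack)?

10→6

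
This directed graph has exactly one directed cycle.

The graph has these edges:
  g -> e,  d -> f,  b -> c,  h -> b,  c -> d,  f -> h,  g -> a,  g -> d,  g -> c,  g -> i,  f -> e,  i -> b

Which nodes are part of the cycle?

DFS with gray/black marking from d:
d gray
  f gray
    h gray
      b gray
        c gray
          c→d: d is gray → back edge
Back edge closes the cycle d → f → h → b → c → d; its vertices are {b, c, d, f, h}.

b, c, d, f, h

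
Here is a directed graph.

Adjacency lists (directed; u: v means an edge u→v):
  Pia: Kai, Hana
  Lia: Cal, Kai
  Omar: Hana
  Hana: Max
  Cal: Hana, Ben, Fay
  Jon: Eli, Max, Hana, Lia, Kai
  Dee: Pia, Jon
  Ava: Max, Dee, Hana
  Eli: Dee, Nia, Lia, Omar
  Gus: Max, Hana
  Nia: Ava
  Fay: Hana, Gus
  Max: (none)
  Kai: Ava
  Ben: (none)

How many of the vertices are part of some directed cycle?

8

A vertex is on a directed cycle iff it belongs to a strongly connected component of size ≥ 2 (or has a self-loop).
The vertices on cycles are {Ava, Dee, Eli, Jon, Kai, Lia, Nia, Pia} — 8 in total.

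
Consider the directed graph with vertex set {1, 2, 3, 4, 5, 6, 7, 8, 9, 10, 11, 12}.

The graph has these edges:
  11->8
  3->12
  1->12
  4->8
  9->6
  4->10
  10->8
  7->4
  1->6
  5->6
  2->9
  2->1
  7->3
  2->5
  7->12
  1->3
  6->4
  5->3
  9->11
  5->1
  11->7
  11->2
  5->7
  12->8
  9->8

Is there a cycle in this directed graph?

DFS with white/gray/black marking, starting from 9:
9 gray
  11 gray
    7 gray
      12 gray
        8 gray
        8 black
      12 black
      3 gray
        3→12: 12 black — skip
      3 black
      4 gray
        10 gray
          10→8: 8 black — skip
        10 black
        4→8: 8 black — skip
      4 black
    7 black
    2 gray
      1 gray
        6 gray
          6→4: 4 black — skip
        6 black
        1→3: 3 black — skip
        1→12: 12 black — skip
      1 black
      5 gray
        5→6: 6 black — skip
        5→7: 7 black — skip
        5→3: 3 black — skip
        5→1: 1 black — skip
      5 black
      2→9: 9 is gray → back edge
Back edge found, so a cycle exists: 9 → 11 → 2 → 9.

Yes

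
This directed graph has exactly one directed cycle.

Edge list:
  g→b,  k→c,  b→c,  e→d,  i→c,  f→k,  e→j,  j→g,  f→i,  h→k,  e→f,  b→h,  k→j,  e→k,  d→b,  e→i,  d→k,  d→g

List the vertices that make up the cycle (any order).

DFS with gray/black marking from g:
g gray
  b gray
    c gray
    c black
    h gray
      k gray
        j gray
          j→g: g is gray → back edge
Back edge closes the cycle g → b → h → k → j → g; its vertices are {b, g, h, j, k}.

b, g, h, j, k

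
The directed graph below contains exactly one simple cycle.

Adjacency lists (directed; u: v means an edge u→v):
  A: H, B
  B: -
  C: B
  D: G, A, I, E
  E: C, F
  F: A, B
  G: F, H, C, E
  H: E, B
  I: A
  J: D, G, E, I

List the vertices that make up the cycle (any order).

A, E, F, H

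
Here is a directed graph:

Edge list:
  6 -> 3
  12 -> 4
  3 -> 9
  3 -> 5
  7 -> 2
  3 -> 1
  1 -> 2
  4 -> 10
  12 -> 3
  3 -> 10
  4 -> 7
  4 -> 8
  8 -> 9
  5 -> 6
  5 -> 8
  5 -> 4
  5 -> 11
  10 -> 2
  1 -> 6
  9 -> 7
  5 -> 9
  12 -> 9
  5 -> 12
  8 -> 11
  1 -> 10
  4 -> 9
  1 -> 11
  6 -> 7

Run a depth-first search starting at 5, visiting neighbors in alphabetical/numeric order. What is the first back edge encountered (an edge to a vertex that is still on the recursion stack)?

DFS from 5 (visiting neighbors in alphabetical/numeric order); mark gray on enter, black on exit:
5 gray
  4 gray
    7 gray
      2 gray
      2 black
    7 black
    8 gray
      9 gray
        9→7: 7 black — skip
      9 black
      11 gray
      11 black
    8 black
    4→9: 9 black — skip
    10 gray
      10→2: 2 black — skip
    10 black
  4 black
  6 gray
    3 gray
      1 gray
        1→2: 2 black — skip
        1→6: 6 is gray → back edge
First back edge: 1 → 6.

1→6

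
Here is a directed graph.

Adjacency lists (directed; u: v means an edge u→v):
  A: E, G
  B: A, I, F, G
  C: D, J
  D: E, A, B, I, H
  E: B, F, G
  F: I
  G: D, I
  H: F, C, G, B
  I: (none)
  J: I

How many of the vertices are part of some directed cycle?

A vertex is on a directed cycle iff it belongs to a strongly connected component of size ≥ 2 (or has a self-loop).
The vertices on cycles are {A, B, C, D, E, G, H} — 7 in total.

7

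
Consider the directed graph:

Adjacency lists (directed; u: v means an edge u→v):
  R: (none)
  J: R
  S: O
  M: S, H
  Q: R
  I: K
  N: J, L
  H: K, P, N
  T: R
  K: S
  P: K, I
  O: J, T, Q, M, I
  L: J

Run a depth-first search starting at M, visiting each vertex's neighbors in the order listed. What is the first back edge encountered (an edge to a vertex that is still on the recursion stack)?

O->M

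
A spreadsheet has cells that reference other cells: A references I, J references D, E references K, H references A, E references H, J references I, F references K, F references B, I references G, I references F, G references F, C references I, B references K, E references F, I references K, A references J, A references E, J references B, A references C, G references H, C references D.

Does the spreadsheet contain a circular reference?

Yes

DFS with white/gray/black marking, starting from F:
F gray
  B gray
    K gray
    K black
  B black
  F→K: K black — skip
F black
D gray
D black
I gray
  G gray
    G→F: F black — skip
    H gray
      A gray
        A→I: I is gray → back edge
Back edge found, so a cycle exists: I → G → H → A → I.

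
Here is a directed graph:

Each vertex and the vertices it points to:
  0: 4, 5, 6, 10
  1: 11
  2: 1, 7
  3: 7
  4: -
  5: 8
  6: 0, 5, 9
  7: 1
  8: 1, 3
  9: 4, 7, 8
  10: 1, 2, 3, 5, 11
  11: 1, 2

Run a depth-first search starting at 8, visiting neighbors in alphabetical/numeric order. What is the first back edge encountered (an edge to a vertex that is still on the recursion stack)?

11->1

DFS from 8 (visiting neighbors in alphabetical/numeric order); mark gray on enter, black on exit:
8 gray
  1 gray
    11 gray
      11→1: 1 is gray → back edge
First back edge: 11 → 1.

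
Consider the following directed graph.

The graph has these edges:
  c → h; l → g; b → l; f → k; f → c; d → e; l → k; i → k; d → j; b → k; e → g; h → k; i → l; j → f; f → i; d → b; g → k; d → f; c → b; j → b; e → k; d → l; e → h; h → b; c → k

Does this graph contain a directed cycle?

DFS with white/gray/black marking, starting from k:
k gray
k black
b gray
  l gray
    l→k: k black — skip
    g gray
      g→k: k black — skip
    g black
  l black
  b→k: k black — skip
b black
c gray
  c→b: b black — skip
  h gray
    h→b: b black — skip
    h→k: k black — skip
  h black
  c→k: k black — skip
c black
d gray
  d→b: b black — skip
  j gray
    f gray
      i gray
        i→k: k black — skip
        i→l: l black — skip
      i black
      f→k: k black — skip
      f→c: c black — skip
    f black
    j→b: b black — skip
  j black
  d→l: l black — skip
  d→f: f black — skip
  e gray
    e→g: g black — skip
    e→h: h black — skip
    e→k: k black — skip
  e black
d black
Every edge goes to a white or black vertex — no back edge, so the graph is acyclic.

No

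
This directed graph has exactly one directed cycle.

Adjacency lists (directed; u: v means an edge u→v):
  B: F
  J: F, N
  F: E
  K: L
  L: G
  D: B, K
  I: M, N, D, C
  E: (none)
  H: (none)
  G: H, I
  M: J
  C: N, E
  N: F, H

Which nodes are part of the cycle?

D, G, I, K, L

DFS with gray/black marking from G:
G gray
  H gray
  H black
  I gray
    M gray
      J gray
        F gray
          E gray
          E black
        F black
        N gray
          N→F: F black — skip
          N→H: H black — skip
        N black
      J black
    M black
    I→N: N black — skip
    D gray
      B gray
        B→F: F black — skip
      B black
      K gray
        L gray
          L→G: G is gray → back edge
Back edge closes the cycle G → I → D → K → L → G; its vertices are {D, G, I, K, L}.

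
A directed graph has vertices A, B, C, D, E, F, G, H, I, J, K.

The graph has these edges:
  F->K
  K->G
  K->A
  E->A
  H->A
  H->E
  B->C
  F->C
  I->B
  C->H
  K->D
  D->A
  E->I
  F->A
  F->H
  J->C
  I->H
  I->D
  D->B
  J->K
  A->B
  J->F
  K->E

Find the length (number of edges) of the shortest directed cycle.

3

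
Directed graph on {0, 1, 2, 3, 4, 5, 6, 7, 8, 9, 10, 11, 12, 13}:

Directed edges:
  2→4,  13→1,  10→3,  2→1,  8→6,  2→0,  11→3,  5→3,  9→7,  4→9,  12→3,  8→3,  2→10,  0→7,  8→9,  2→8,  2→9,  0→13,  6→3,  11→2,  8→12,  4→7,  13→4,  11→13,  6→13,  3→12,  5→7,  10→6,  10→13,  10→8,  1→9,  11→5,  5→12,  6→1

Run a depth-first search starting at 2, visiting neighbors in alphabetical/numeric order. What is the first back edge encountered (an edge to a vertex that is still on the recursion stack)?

12→3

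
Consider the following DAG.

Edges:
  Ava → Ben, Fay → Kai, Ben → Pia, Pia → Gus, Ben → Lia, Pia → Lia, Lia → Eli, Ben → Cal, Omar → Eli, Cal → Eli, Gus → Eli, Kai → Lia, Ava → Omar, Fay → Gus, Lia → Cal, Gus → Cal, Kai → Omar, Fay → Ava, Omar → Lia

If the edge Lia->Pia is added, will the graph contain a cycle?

Yes

Adding Lia→Pia creates a cycle iff Pia can already reach Lia.
Path from Pia: Pia → Lia.
So Pia → … → Lia → Pia is a cycle.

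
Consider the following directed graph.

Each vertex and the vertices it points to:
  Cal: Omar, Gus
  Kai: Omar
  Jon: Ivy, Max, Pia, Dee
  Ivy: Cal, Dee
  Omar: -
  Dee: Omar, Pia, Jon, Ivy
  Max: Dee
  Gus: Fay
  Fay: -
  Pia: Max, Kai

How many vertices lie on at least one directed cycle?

A vertex is on a directed cycle iff it belongs to a strongly connected component of size ≥ 2 (or has a self-loop).
The vertices on cycles are {Dee, Ivy, Jon, Max, Pia} — 5 in total.

5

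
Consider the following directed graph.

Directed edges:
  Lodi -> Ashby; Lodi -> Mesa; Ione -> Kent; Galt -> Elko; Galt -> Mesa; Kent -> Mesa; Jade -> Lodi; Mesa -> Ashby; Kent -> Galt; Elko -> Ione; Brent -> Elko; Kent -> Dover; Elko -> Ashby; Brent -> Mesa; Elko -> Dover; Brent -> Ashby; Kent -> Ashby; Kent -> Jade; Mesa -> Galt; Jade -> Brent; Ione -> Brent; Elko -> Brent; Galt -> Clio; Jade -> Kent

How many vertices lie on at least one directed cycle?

8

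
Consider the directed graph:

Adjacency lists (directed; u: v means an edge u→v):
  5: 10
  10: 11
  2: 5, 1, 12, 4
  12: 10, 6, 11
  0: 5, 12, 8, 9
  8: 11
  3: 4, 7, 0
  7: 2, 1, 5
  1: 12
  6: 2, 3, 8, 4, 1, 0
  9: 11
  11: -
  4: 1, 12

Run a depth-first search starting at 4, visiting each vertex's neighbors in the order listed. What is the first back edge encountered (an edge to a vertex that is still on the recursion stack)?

DFS from 4 (visiting each vertex's neighbors in the order listed); mark gray on enter, black on exit:
4 gray
  1 gray
    12 gray
      10 gray
        11 gray
        11 black
      10 black
      6 gray
        2 gray
          5 gray
            5→10: 10 black — skip
          5 black
          2→1: 1 is gray → back edge
First back edge: 2 → 1.

2→1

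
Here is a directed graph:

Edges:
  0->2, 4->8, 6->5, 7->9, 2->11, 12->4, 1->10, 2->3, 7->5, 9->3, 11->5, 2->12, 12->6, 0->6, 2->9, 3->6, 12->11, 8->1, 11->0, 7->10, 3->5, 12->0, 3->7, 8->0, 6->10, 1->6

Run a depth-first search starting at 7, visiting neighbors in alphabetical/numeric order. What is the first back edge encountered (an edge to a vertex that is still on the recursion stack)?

DFS from 7 (visiting neighbors in alphabetical/numeric order); mark gray on enter, black on exit:
7 gray
  5 gray
  5 black
  9 gray
    3 gray
      3→5: 5 black — skip
      6 gray
        6→5: 5 black — skip
        10 gray
        10 black
      6 black
      3→7: 7 is gray → back edge
First back edge: 3 → 7.

3→7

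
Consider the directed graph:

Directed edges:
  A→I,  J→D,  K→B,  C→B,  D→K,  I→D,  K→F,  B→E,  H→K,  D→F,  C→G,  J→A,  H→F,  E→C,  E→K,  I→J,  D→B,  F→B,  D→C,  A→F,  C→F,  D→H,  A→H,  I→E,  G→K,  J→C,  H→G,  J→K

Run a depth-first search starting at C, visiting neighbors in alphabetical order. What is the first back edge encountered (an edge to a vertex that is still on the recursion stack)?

DFS from C (visiting neighbors in alphabetical order); mark gray on enter, black on exit:
C gray
  B gray
    E gray
      E→C: C is gray → back edge
First back edge: E → C.

E→C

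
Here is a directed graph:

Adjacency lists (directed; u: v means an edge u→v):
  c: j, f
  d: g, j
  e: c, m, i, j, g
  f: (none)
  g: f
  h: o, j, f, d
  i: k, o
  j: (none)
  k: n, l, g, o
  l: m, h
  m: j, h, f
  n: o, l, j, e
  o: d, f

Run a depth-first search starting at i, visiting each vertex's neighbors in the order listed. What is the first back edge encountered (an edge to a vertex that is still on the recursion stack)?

DFS from i (visiting each vertex's neighbors in the order listed); mark gray on enter, black on exit:
i gray
  k gray
    n gray
      o gray
        d gray
          g gray
            f gray
            f black
          g black
          j gray
          j black
        d black
        o→f: f black — skip
      o black
      l gray
        m gray
          m→j: j black — skip
          h gray
            h→o: o black — skip
            h→j: j black — skip
            h→f: f black — skip
            h→d: d black — skip
          h black
          m→f: f black — skip
        m black
        l→h: h black — skip
      l black
      n→j: j black — skip
      e gray
        c gray
          c→j: j black — skip
          c→f: f black — skip
        c black
        e→m: m black — skip
        e→i: i is gray → back edge
First back edge: e → i.

e->i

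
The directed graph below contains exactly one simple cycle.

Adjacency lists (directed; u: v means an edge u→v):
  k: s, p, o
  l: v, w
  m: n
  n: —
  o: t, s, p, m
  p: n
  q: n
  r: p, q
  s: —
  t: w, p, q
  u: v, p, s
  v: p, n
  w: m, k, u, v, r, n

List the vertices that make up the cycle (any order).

k, o, t, w

DFS with gray/black marking from w:
w gray
  m gray
    n gray
    n black
  m black
  k gray
    s gray
    s black
    p gray
      p→n: n black — skip
    p black
    o gray
      t gray
        t→w: w is gray → back edge
Back edge closes the cycle w → k → o → t → w; its vertices are {k, o, t, w}.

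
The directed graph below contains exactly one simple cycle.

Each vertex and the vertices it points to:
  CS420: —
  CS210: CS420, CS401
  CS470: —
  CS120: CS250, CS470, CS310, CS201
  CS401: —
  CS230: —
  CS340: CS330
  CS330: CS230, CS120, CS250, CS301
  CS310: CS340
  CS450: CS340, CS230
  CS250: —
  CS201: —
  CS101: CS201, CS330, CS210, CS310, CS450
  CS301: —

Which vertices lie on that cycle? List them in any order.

CS120, CS310, CS330, CS340

DFS with gray/black marking from CS330:
CS330 gray
  CS230 gray
  CS230 black
  CS120 gray
    CS250 gray
    CS250 black
    CS470 gray
    CS470 black
    CS310 gray
      CS340 gray
        CS340→CS330: CS330 is gray → back edge
Back edge closes the cycle CS330 → CS120 → CS310 → CS340 → CS330; its vertices are {CS120, CS310, CS330, CS340}.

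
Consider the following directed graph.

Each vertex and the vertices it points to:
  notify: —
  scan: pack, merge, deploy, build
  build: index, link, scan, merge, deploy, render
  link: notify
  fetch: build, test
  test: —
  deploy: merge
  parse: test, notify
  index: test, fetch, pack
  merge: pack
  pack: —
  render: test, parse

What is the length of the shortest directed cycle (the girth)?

For each vertex v, BFS finds the shortest path from v back to v.
The shortest such closed walk is build → scan → build, length 2.

2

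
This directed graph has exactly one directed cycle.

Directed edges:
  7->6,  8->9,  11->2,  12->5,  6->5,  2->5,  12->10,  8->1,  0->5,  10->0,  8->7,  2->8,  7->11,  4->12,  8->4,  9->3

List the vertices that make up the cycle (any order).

DFS with gray/black marking from 8:
8 gray
  4 gray
    12 gray
      10 gray
        0 gray
          5 gray
          5 black
        0 black
      10 black
      12→5: 5 black — skip
    12 black
  4 black
  9 gray
    3 gray
    3 black
  9 black
  1 gray
  1 black
  7 gray
    6 gray
      6→5: 5 black — skip
    6 black
    11 gray
      2 gray
        2→8: 8 is gray → back edge
Back edge closes the cycle 8 → 7 → 11 → 2 → 8; its vertices are {2, 7, 8, 11}.

2, 7, 8, 11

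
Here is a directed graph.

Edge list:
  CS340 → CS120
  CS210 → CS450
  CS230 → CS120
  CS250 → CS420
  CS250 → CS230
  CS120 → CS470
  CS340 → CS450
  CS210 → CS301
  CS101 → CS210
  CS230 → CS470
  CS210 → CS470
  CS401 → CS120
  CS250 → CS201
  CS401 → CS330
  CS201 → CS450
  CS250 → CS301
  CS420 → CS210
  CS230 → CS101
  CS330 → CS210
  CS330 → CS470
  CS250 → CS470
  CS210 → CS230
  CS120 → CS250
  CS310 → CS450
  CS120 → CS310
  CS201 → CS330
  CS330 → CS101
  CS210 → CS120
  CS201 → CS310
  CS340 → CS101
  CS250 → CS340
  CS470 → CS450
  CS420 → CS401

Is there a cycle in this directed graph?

DFS with white/gray/black marking, starting from CS230:
CS230 gray
  CS120 gray
    CS470 gray
      CS450 gray
      CS450 black
    CS470 black
    CS250 gray
      CS250→CS470: CS470 black — skip
      CS250→CS230: CS230 is gray → back edge
Back edge found, so a cycle exists: CS230 → CS120 → CS250 → CS230.

Yes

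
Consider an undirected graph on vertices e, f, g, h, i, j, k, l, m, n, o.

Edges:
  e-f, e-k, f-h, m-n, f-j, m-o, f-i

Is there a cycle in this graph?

DFS, tracking each vertex's parent; an edge to a visited non-parent vertex closes a cycle.
Start from i:
visit i (parent –)
  visit f (parent i)
    visit e (parent f)
      e–f: parent, skip
      visit k (parent e)
        k–e: parent, skip
    visit h (parent f)
      h–f: parent, skip
    f–i: parent, skip
    visit j (parent f)
      j–f: parent, skip
visit g (parent –)
visit l (parent –)
visit m (parent –)
  visit o (parent m)
    o–m: parent, skip
  visit n (parent m)
    n–m: parent, skip
No non-parent visited neighbor found — the graph is a forest.

No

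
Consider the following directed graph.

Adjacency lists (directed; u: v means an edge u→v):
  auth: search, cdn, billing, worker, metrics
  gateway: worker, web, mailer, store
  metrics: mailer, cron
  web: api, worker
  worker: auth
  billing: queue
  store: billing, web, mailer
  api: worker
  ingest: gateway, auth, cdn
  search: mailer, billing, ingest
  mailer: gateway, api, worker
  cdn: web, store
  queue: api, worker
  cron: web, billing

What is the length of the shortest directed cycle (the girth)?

For each vertex v, BFS finds the shortest path from v back to v.
The shortest such closed walk is gateway → mailer → gateway, length 2.

2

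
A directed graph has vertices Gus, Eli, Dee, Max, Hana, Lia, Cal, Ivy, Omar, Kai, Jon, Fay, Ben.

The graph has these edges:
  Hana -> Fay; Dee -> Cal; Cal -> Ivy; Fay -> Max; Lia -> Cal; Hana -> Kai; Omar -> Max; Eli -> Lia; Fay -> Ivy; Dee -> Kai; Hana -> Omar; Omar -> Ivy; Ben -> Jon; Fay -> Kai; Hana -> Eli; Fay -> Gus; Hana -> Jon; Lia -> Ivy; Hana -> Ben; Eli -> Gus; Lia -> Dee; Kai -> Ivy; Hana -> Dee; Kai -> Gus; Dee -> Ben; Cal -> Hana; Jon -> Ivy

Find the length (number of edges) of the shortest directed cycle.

For each vertex v, BFS finds the shortest path from v back to v.
The shortest such closed walk is Hana → Dee → Cal → Hana, length 3.

3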